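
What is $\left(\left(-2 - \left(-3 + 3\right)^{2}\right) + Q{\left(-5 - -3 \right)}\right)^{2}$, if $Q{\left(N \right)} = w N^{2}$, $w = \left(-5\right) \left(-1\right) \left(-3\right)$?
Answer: $3844$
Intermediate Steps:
$w = -15$ ($w = 5 \left(-3\right) = -15$)
$Q{\left(N \right)} = - 15 N^{2}$
$\left(\left(-2 - \left(-3 + 3\right)^{2}\right) + Q{\left(-5 - -3 \right)}\right)^{2} = \left(\left(-2 - \left(-3 + 3\right)^{2}\right) - 15 \left(-5 - -3\right)^{2}\right)^{2} = \left(\left(-2 - 0^{2}\right) - 15 \left(-5 + 3\right)^{2}\right)^{2} = \left(\left(-2 - 0\right) - 15 \left(-2\right)^{2}\right)^{2} = \left(\left(-2 + 0\right) - 60\right)^{2} = \left(-2 - 60\right)^{2} = \left(-62\right)^{2} = 3844$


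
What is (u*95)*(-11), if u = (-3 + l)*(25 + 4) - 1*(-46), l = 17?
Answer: -472340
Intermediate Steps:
u = 452 (u = (-3 + 17)*(25 + 4) - 1*(-46) = 14*29 + 46 = 406 + 46 = 452)
(u*95)*(-11) = (452*95)*(-11) = 42940*(-11) = -472340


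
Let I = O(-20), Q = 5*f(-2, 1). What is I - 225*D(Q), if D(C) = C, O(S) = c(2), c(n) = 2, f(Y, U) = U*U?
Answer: -1123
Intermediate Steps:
f(Y, U) = U**2
O(S) = 2
Q = 5 (Q = 5*1**2 = 5*1 = 5)
I = 2
I - 225*D(Q) = 2 - 225*5 = 2 - 1125 = -1123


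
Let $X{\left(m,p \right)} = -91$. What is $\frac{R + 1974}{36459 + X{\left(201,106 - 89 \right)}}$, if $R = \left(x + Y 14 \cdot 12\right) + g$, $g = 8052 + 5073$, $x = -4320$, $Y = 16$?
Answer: $\frac{13467}{36368} \approx 0.3703$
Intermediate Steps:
$g = 13125$
$R = 11493$ ($R = \left(-4320 + 16 \cdot 14 \cdot 12\right) + 13125 = \left(-4320 + 224 \cdot 12\right) + 13125 = \left(-4320 + 2688\right) + 13125 = -1632 + 13125 = 11493$)
$\frac{R + 1974}{36459 + X{\left(201,106 - 89 \right)}} = \frac{11493 + 1974}{36459 - 91} = \frac{13467}{36368}$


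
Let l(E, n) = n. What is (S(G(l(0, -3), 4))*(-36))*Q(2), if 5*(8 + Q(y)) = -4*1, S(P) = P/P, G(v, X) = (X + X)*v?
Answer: 1584/5 ≈ 316.80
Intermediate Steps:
G(v, X) = 2*X*v (G(v, X) = (2*X)*v = 2*X*v)
S(P) = 1
Q(y) = -44/5 (Q(y) = -8 + (-4*1)/5 = -8 + (⅕)*(-4) = -8 - ⅘ = -44/5)
(S(G(l(0, -3), 4))*(-36))*Q(2) = (1*(-36))*(-44/5) = -36*(-44/5) = 1584/5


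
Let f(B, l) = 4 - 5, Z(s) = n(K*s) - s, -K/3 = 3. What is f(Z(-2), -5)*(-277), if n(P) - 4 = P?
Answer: 277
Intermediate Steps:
K = -9 (K = -3*3 = -9)
n(P) = 4 + P
Z(s) = 4 - 10*s (Z(s) = (4 - 9*s) - s = 4 - 10*s)
f(B, l) = -1
f(Z(-2), -5)*(-277) = -1*(-277) = 277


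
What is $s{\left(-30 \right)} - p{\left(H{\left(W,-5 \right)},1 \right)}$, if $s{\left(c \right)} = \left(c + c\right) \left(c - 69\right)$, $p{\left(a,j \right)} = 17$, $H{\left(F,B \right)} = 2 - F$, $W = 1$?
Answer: $5923$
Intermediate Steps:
$s{\left(c \right)} = 2 c \left(-69 + c\right)$
$s{\left(-30 \right)} - p{\left(H{\left(W,-5 \right)},1 \right)} = 2 \left(-30\right) \left(-69 - 30\right) - 17 = 2 \left(-30\right) \left(-99\right) - 17 = 5940 - 17 = 5923$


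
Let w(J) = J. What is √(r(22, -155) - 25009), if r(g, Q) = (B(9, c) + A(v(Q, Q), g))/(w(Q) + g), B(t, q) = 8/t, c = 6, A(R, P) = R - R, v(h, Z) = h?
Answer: I*√3981458873/399 ≈ 158.14*I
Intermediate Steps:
A(R, P) = 0
r(g, Q) = 8/(9*(Q + g)) (r(g, Q) = (8/9 + 0)/(Q + g) = 8/(9*(Q + g)))
√(r(22, -155) - 25009) = √(8/(9*(-155 + 22)) - 25009) = √((8/9)/(-133) - 25009) = √((8/9)*(-1/133) - 25009) = √(-8/1197 - 25009) = √(-29935781/1197) = I*√3981458873/399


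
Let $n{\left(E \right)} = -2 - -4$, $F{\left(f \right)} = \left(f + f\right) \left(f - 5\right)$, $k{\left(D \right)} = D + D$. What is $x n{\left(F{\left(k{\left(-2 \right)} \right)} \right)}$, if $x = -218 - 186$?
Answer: $-808$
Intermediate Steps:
$k{\left(D \right)} = 2 D$
$F{\left(f \right)} = 2 f \left(-5 + f\right)$
$n{\left(E \right)} = 2$ ($n{\left(E \right)} = -2 + 4 = 2$)
$x = -404$ ($x = -218 - 186 = -404$)
$x n{\left(F{\left(k{\left(-2 \right)} \right)} \right)} = \left(-404\right) 2 = -808$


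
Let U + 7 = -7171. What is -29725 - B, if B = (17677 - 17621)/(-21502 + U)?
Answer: -106564118/3585 ≈ -29725.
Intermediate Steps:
U = -7178 (U = -7 - 7171 = -7178)
B = -7/3585 (B = (17677 - 17621)/(-21502 - 7178) = 56/(-28680) = 56*(-1/28680) = -7/3585 ≈ -0.0019526)
-29725 - B = -29725 - 1*(-7/3585) = -29725 + 7/3585 = -106564118/3585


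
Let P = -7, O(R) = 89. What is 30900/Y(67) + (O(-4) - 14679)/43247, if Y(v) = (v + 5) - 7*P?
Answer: 1334566910/5232887 ≈ 255.03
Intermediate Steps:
Y(v) = 54 + v (Y(v) = (v + 5) - 7*(-7) = (5 + v) + 49 = 54 + v)
30900/Y(67) + (O(-4) - 14679)/43247 = 30900/(54 + 67) + (89 - 14679)/43247 = 30900/121 - 14590*1/43247 = 30900*(1/121) - 14590/43247 = 30900/121 - 14590/43247 = 1334566910/5232887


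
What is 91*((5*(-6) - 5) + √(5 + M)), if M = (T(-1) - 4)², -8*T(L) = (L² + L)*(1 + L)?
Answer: -3185 + 91*√21 ≈ -2768.0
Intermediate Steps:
T(L) = -(1 + L)*(L + L²)/8 (T(L) = -(L² + L)*(1 + L)/8 = -(L + L²)*(1 + L)/8 = -(1 + L)*(L + L²)/8)
M = 16 (M = (-⅛*(-1)*(1 + (-1)² + 2*(-1)) - 4)² = (-⅛*(-1)*(1 + 1 - 2) - 4)² = (-⅛*(-1)*0 - 4)² = (0 - 4)² = (-4)² = 16)
91*((5*(-6) - 5) + √(5 + M)) = 91*((5*(-6) - 5) + √(5 + 16)) = 91*((-30 - 5) + √21) = 91*(-35 + √21) = -3185 + 91*√21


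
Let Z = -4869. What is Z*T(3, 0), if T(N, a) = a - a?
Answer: 0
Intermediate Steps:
T(N, a) = 0
Z*T(3, 0) = -4869*0 = 0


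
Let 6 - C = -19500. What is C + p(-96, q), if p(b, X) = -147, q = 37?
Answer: 19359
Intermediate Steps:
C = 19506 (C = 6 - 1*(-19500) = 6 + 19500 = 19506)
C + p(-96, q) = 19506 - 147 = 19359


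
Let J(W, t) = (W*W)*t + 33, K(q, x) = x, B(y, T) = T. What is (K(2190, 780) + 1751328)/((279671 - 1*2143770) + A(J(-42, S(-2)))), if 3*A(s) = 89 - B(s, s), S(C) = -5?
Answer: -5256324/5583421 ≈ -0.94142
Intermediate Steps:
J(W, t) = 33 + t*W² (J(W, t) = W²*t + 33 = t*W² + 33 = 33 + t*W²)
A(s) = 89/3 - s/3 (A(s) = (89 - s)/3 = 89/3 - s/3)
(K(2190, 780) + 1751328)/((279671 - 1*2143770) + A(J(-42, S(-2)))) = (780 + 1751328)/((279671 - 1*2143770) + (89/3 - (33 - 5*(-42)²)/3)) = 1752108/((279671 - 2143770) + (89/3 - (33 - 5*1764)/3)) = 1752108/(-1864099 + (89/3 - (33 - 8820)/3)) = 1752108/(-1864099 + (89/3 - ⅓*(-8787))) = 1752108/(-1864099 + (89/3 + 2929)) = 1752108/(-1864099 + 8876/3) = 1752108/(-5583421/3) = 1752108*(-3/5583421) = -5256324/5583421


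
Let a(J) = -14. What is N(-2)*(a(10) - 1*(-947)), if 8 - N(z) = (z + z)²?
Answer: -7464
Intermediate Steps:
N(z) = 8 - 4*z² (N(z) = 8 - (z + z)² = 8 - (2*z)² = 8 - 4*z²)
N(-2)*(a(10) - 1*(-947)) = (8 - 4*(-2)²)*(-14 - 1*(-947)) = (8 - 4*4)*(-14 + 947) = (8 - 16)*933 = -8*933 = -7464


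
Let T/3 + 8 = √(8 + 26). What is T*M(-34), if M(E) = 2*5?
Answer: -240 + 30*√34 ≈ -65.071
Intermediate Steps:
M(E) = 10
T = -24 + 3*√34 (T = -24 + 3*√(8 + 26) = -24 + 3*√34 ≈ -6.5071)
T*M(-34) = (-24 + 3*√34)*10 = -240 + 30*√34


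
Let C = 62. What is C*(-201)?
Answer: -12462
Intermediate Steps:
C*(-201) = 62*(-201) = -12462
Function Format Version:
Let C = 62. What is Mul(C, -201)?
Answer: -12462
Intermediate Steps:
Mul(C, -201) = Mul(62, -201) = -12462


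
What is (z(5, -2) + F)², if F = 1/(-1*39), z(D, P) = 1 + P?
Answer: 1600/1521 ≈ 1.0519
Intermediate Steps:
F = -1/39 (F = 1/(-39) = -1/39 ≈ -0.025641)
(z(5, -2) + F)² = ((1 - 2) - 1/39)² = (-1 - 1/39)² = (-40/39)² = 1600/1521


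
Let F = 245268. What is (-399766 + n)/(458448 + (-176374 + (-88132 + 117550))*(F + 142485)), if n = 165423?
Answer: 234343/56982171420 ≈ 4.1126e-6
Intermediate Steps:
(-399766 + n)/(458448 + (-176374 + (-88132 + 117550))*(F + 142485)) = (-399766 + 165423)/(458448 + (-176374 + (-88132 + 117550))*(245268 + 142485)) = -234343/(458448 + (-176374 + 29418)*387753) = -234343/(458448 - 146956*387753) = -234343/(458448 - 56982629868) = -234343/(-56982171420) = -234343*(-1/56982171420) = 234343/56982171420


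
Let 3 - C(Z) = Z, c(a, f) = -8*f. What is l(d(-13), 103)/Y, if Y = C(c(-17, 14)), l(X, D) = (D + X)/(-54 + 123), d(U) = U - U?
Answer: 103/7935 ≈ 0.012980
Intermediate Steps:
d(U) = 0
C(Z) = 3 - Z
l(X, D) = D/69 + X/69 (l(X, D) = (D + X)/69 = (D + X)*(1/69) = D/69 + X/69)
Y = 115 (Y = 3 - (-8)*14 = 3 - 1*(-112) = 3 + 112 = 115)
l(d(-13), 103)/Y = ((1/69)*103 + (1/69)*0)/115 = (103/69 + 0)*(1/115) = (103/69)*(1/115) = 103/7935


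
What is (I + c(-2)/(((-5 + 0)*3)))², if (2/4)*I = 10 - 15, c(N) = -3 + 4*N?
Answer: 19321/225 ≈ 85.871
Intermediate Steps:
I = -10 (I = 2*(10 - 15) = 2*(-5) = -10)
(I + c(-2)/(((-5 + 0)*3)))² = (-10 + (-3 + 4*(-2))/(((-5 + 0)*3)))² = (-10 + (-3 - 8)/((-5*3)))² = (-10 - 11/(-15))² = (-10 - 11*(-1/15))² = (-10 + 11/15)² = (-139/15)² = 19321/225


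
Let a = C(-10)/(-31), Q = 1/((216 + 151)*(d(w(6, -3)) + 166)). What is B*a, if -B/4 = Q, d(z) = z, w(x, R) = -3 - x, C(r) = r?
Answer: -40/1786189 ≈ -2.2394e-5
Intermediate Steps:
Q = 1/57619 (Q = 1/((216 + 151)*((-3 - 1*6) + 166)) = 1/(367*((-3 - 6) + 166)) = 1/(367*(-9 + 166)) = 1/(367*157) = 1/57619 ≈ 1.7355e-5)
a = 10/31 (a = -10/(-31) = -10*(-1/31) = 10/31 ≈ 0.32258)
B = -4/57619 (B = -4*1/57619 = -4/57619 ≈ -6.9421e-5)
B*a = -4/57619*10/31 = -40/1786189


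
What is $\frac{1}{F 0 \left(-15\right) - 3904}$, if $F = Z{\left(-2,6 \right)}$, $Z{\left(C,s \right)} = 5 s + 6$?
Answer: $- \frac{1}{3904} \approx -0.00025615$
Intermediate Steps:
$Z{\left(C,s \right)} = 6 + 5 s$
$F = 36$ ($F = 6 + 5 \cdot 6 = 6 + 30 = 36$)
$\frac{1}{F 0 \left(-15\right) - 3904} = \frac{1}{36 \cdot 0 \left(-15\right) - 3904} = \frac{1}{0 \left(-15\right) - 3904} = \frac{1}{0 - 3904} = \frac{1}{-3904} = - \frac{1}{3904}$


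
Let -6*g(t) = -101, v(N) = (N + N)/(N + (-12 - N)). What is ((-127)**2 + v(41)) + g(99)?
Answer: 16139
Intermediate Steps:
v(N) = -N/6 (v(N) = (2*N)/(-12) = (2*N)*(-1/12) = -N/6)
g(t) = 101/6 (g(t) = -1/6*(-101) = 101/6)
((-127)**2 + v(41)) + g(99) = ((-127)**2 - 1/6*41) + 101/6 = (16129 - 41/6) + 101/6 = 96733/6 + 101/6 = 16139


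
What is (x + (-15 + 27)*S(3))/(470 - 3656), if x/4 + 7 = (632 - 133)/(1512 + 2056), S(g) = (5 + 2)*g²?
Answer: -216625/947304 ≈ -0.22868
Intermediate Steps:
S(g) = 7*g²
x = -24477/892 (x = -28 + 4*((632 - 133)/(1512 + 2056)) = -28 + 4*(499/3568) = -28 + 499/892 = -24477/892 ≈ -27.441)
(x + (-15 + 27)*S(3))/(470 - 3656) = (-24477/892 + (-15 + 27)*(7*3²))/(470 - 3656) = (-24477/892 + 12*(7*9))/(-3186) = (-24477/892 + 12*63)*(-1/3186) = (-24477/892 + 756)*(-1/3186) = (649875/892)*(-1/3186) = -216625/947304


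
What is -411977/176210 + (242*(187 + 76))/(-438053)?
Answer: -17425711131/7017210830 ≈ -2.4833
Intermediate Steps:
-411977/176210 + (242*(187 + 76))/(-438053) = -411977*1/176210 + (242*263)*(-1/438053) = -411977/176210 + 63646*(-1/438053) = -411977/176210 - 5786/39823 = -17425711131/7017210830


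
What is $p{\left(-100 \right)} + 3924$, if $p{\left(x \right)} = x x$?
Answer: $13924$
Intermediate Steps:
$p{\left(x \right)} = x^{2}$
$p{\left(-100 \right)} + 3924 = \left(-100\right)^{2} + 3924 = 10000 + 3924 = 13924$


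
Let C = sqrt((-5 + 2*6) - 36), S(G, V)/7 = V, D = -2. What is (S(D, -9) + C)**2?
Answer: (63 - I*sqrt(29))**2 ≈ 3940.0 - 678.53*I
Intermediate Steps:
S(G, V) = 7*V
C = I*sqrt(29) (C = sqrt((-5 + 12) - 36) = sqrt(7 - 36) = sqrt(-29) = I*sqrt(29) ≈ 5.3852*I)
(S(D, -9) + C)**2 = (7*(-9) + I*sqrt(29))**2 = (-63 + I*sqrt(29))**2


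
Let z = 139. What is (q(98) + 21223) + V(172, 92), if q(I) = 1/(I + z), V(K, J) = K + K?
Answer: 5111380/237 ≈ 21567.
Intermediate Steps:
V(K, J) = 2*K
q(I) = 1/(139 + I) (q(I) = 1/(I + 139) = 1/(139 + I))
(q(98) + 21223) + V(172, 92) = (1/(139 + 98) + 21223) + 2*172 = (1/237 + 21223) + 344 = 5029852/237 + 344 = 5111380/237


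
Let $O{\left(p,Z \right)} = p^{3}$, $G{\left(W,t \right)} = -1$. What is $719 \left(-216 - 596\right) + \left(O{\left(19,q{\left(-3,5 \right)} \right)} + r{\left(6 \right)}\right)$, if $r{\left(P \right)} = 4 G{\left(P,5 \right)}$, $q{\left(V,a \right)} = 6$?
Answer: $-576973$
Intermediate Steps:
$r{\left(P \right)} = -4$ ($r{\left(P \right)} = 4 \left(-1\right) = -4$)
$719 \left(-216 - 596\right) + \left(O{\left(19,q{\left(-3,5 \right)} \right)} + r{\left(6 \right)}\right) = 719 \left(-216 - 596\right) - \left(4 - 19^{3}\right) = 719 \left(-216 - 596\right) + \left(6859 - 4\right) = 719 \left(-812\right) + 6855 = -583828 + 6855 = -576973$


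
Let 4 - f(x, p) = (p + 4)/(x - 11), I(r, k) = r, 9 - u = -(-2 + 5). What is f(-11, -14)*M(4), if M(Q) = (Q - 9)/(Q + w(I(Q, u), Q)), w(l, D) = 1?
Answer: -39/11 ≈ -3.5455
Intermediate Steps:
u = 12 (u = 9 - (-1)*(-2 + 5) = 9 - (-1)*3 = 9 - 1*(-3) = 9 + 3 = 12)
f(x, p) = 4 - (4 + p)/(-11 + x) (f(x, p) = 4 - (p + 4)/(x - 11) = 4 - (4 + p)/(-11 + x))
M(Q) = (-9 + Q)/(1 + Q) (M(Q) = (Q - 9)/(Q + 1) = (-9 + Q)/(1 + Q))
f(-11, -14)*M(4) = ((-48 - 1*(-14) + 4*(-11))/(-11 - 11))*((-9 + 4)/(1 + 4)) = ((-48 + 14 - 44)/(-22))*(-5/5) = (-1/22*(-78))*((⅕)*(-5)) = (39/11)*(-1) = -39/11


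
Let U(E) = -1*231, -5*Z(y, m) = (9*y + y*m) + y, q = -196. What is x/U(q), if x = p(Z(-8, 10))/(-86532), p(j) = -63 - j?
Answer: -95/19988892 ≈ -4.7526e-6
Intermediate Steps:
Z(y, m) = -2*y - m*y/5 (Z(y, m) = -((9*y + y*m) + y)/5 = -((9*y + m*y) + y)/5 = -(10*y + m*y)/5 = -2*y - m*y/5)
U(E) = -231
x = 95/86532 (x = (-63 - (-1)*(-8)*(10 + 10)/5)/(-86532) = (-63 - (-1)*(-8)*20/5)*(-1/86532) = (-63 - 1*32)*(-1/86532) = (-63 - 32)*(-1/86532) = -95*(-1/86532) = 95/86532 ≈ 0.0010979)
x/U(q) = (95/86532)/(-231) = (95/86532)*(-1/231) = -95/19988892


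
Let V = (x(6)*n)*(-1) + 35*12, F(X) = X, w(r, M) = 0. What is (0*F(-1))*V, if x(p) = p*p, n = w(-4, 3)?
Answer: 0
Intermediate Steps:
n = 0
x(p) = p**2
V = 420 (V = (6**2*0)*(-1) + 35*12 = (36*0)*(-1) + 420 = 0*(-1) + 420 = 0 + 420 = 420)
(0*F(-1))*V = (0*(-1))*420 = 0*420 = 0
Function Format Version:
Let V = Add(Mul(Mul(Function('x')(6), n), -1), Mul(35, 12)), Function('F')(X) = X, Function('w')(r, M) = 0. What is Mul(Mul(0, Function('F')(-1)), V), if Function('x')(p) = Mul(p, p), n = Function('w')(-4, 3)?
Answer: 0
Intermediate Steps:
n = 0
Function('x')(p) = Pow(p, 2)
V = 420 (V = Add(Mul(Mul(Pow(6, 2), 0), -1), Mul(35, 12)) = Add(Mul(Mul(36, 0), -1), 420) = Add(Mul(0, -1), 420) = Add(0, 420) = 420)
Mul(Mul(0, Function('F')(-1)), V) = Mul(Mul(0, -1), 420) = Mul(0, 420) = 0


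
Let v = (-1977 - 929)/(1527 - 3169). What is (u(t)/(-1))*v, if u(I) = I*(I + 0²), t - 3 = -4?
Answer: -1453/821 ≈ -1.7698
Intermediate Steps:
t = -1 (t = 3 - 4 = -1)
u(I) = I² (u(I) = I*(I + 0) = I*I = I²)
v = 1453/821 (v = -2906/(-1642) = -2906*(-1/1642) = 1453/821 ≈ 1.7698)
(u(t)/(-1))*v = ((-1)²/(-1))*(1453/821) = (1*(-1))*(1453/821) = -1*1453/821 = -1453/821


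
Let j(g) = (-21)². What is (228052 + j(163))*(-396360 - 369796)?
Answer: -175061282908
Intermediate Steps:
j(g) = 441
(228052 + j(163))*(-396360 - 369796) = (228052 + 441)*(-396360 - 369796) = 228493*(-766156) = -175061282908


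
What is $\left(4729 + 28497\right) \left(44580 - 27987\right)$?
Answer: $551319018$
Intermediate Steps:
$\left(4729 + 28497\right) \left(44580 - 27987\right) = 33226 \cdot 16593 = 551319018$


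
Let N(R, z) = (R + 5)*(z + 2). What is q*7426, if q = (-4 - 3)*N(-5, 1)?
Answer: 0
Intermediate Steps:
N(R, z) = (2 + z)*(5 + R) (N(R, z) = (5 + R)*(2 + z) = (2 + z)*(5 + R))
q = 0 (q = (-4 - 3)*(10 + 2*(-5) + 5*1 - 5*1) = -7*(10 - 10 + 5 - 5) = -7*0 = 0)
q*7426 = 0*7426 = 0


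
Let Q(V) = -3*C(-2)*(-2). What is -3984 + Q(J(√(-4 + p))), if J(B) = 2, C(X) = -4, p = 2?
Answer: -4008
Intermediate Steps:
Q(V) = -24 (Q(V) = -3*(-4)*(-2) = 12*(-2) = -24)
-3984 + Q(J(√(-4 + p))) = -3984 - 24 = -4008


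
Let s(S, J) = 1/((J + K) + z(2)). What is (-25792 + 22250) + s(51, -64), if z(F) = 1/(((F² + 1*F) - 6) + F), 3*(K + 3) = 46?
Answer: -1087400/307 ≈ -3542.0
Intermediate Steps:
K = 37/3 (K = -3 + (⅓)*46 = -3 + 46/3 = 37/3 ≈ 12.333)
z(F) = 1/(-6 + F² + 2*F) (z(F) = 1/(((F² + F) - 6) + F) = 1/(((F + F²) - 6) + F) = 1/((-6 + F + F²) + F) = 1/(-6 + F² + 2*F))
s(S, J) = 1/(77/6 + J) (s(S, J) = 1/((J + 37/3) + 1/(-6 + 2² + 2*2)) = 1/((37/3 + J) + 1/(-6 + 4 + 4)) = 1/((37/3 + J) + 1/2) = 1/((37/3 + J) + ½) = 1/(77/6 + J))
(-25792 + 22250) + s(51, -64) = (-25792 + 22250) + 6/(77 + 6*(-64)) = -3542 + 6/(77 - 384) = -3542 + 6/(-307) = -3542 + 6*(-1/307) = -3542 - 6/307 = -1087400/307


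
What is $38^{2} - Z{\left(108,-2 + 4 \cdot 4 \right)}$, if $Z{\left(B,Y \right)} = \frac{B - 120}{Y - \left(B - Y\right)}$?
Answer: $\frac{28877}{20} \approx 1443.8$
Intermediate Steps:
$Z{\left(B,Y \right)} = \frac{-120 + B}{- B + 2 Y}$
$38^{2} - Z{\left(108,-2 + 4 \cdot 4 \right)} = 38^{2} - \frac{120 - 108}{108 - 2 \left(-2 + 4 \cdot 4\right)} = 1444 - \frac{120 - 108}{108 - 2 \left(-2 + 16\right)} = 1444 - \frac{1}{108 - 28} \cdot 12 = 1444 - \frac{1}{80} \cdot 12 = 1444 - \frac{3}{20} = \frac{28877}{20}$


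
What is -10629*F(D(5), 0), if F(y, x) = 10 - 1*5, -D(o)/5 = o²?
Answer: -53145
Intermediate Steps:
D(o) = -5*o²
F(y, x) = 5 (F(y, x) = 10 - 5 = 5)
-10629*F(D(5), 0) = -10629*5 = -53145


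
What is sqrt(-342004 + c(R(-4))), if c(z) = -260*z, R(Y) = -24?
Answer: 2*I*sqrt(83941) ≈ 579.45*I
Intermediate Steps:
sqrt(-342004 + c(R(-4))) = sqrt(-342004 - 260*(-24)) = sqrt(-342004 + 6240) = sqrt(-335764) = 2*I*sqrt(83941)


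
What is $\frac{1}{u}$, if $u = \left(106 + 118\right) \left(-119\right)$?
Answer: $- \frac{1}{26656} \approx -3.7515 \cdot 10^{-5}$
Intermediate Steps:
$u = -26656$ ($u = 224 \left(-119\right) = -26656$)
$\frac{1}{u} = \frac{1}{-26656} = - \frac{1}{26656}$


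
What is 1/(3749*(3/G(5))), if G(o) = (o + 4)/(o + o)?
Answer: 3/37490 ≈ 8.0021e-5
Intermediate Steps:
G(o) = (4 + o)/(2*o) (G(o) = (4 + o)/((2*o)) = (4 + o)*(1/(2*o)) = (4 + o)/(2*o))
1/(3749*(3/G(5))) = 1/(3749*(3/(((1/2)*(4 + 5)/5)))) = 1/(3749*(3/(((1/2)*(1/5)*9)))) = 1/(3749*(3/(9/10))) = 1/(3749*(3*(10/9))) = 1/(3749*(10/3)) = 1/(37490/3) = 3/37490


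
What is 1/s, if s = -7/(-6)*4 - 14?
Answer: -3/28 ≈ -0.10714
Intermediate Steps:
s = -28/3 (s = -7*(-1/6)*4 - 14 = (7/6)*4 - 14 = 14/3 - 14 = -28/3 ≈ -9.3333)
1/s = 1/(-28/3) = -3/28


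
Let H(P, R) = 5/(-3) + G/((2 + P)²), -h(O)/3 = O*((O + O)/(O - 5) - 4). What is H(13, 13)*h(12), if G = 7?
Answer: -5888/175 ≈ -33.646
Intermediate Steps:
h(O) = -3*O*(-4 + 2*O/(-5 + O)) (h(O) = -3*O*((O + O)/(O - 5) - 4) = -3*O*((2*O)/(-5 + O) - 4) = -3*O*(2*O/(-5 + O) - 4) = -3*O*(-4 + 2*O/(-5 + O)))
H(P, R) = -5/3 + 7/(2 + P)² (H(P, R) = 5/(-3) + 7/((2 + P)²) = 5*(-⅓) + 7/(2 + P)² = -5/3 + 7/(2 + P)²)
H(13, 13)*h(12) = (-5/3 + 7/(2 + 13)²)*(6*12*(-10 + 12)/(-5 + 12)) = (-5/3 + 7/15²)*(6*12*2/7) = (-5/3 + 7*(1/225))*(6*12*(⅐)*2) = (-5/3 + 7/225)*(144/7) = -368/225*144/7 = -5888/175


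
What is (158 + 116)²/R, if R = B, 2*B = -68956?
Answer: -37538/17239 ≈ -2.1775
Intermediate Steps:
B = -34478 (B = (½)*(-68956) = -34478)
R = -34478
(158 + 116)²/R = (158 + 116)²/(-34478) = 274²*(-1/34478) = 75076*(-1/34478) = -37538/17239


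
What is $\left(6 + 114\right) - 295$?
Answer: $-175$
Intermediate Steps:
$\left(6 + 114\right) - 295 = 120 - 295 = -175$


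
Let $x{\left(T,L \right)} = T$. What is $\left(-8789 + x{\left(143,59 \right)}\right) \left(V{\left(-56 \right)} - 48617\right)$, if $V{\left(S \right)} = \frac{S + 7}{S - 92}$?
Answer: $\frac{31105139241}{74} \approx 4.2034 \cdot 10^{8}$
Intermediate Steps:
$V{\left(S \right)} = \frac{7 + S}{-92 + S}$
$\left(-8789 + x{\left(143,59 \right)}\right) \left(V{\left(-56 \right)} - 48617\right) = \left(-8789 + 143\right) \left(\frac{7 - 56}{-92 - 56} - 48617\right) = - 8646 \left(\frac{1}{-148} \left(-49\right) - 48617\right) = - 8646 \left(\left(- \frac{1}{148}\right) \left(-49\right) - 48617\right) = - 8646 \left(\frac{49}{148} - 48617\right) = \left(-8646\right) \left(- \frac{7195267}{148}\right) = \frac{31105139241}{74}$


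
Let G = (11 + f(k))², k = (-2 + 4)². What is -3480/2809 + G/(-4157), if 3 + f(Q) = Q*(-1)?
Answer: -14511304/11677013 ≈ -1.2427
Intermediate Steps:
k = 4 (k = 2² = 4)
f(Q) = -3 - Q (f(Q) = -3 + Q*(-1) = -3 - Q)
G = 16 (G = (11 + (-3 - 1*4))² = (11 + (-3 - 4))² = (11 - 7)² = 4² = 16)
-3480/2809 + G/(-4157) = -3480/2809 + 16/(-4157) = -3480*1/2809 + 16*(-1/4157) = -3480/2809 - 16/4157 = -14511304/11677013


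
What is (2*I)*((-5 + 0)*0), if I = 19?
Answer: 0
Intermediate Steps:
(2*I)*((-5 + 0)*0) = (2*19)*((-5 + 0)*0) = 38*(-5*0) = 38*0 = 0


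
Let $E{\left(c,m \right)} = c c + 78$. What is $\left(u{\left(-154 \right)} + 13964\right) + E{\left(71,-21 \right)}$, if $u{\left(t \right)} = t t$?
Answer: $42799$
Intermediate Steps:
$u{\left(t \right)} = t^{2}$
$E{\left(c,m \right)} = 78 + c^{2}$ ($E{\left(c,m \right)} = c^{2} + 78 = 78 + c^{2}$)
$\left(u{\left(-154 \right)} + 13964\right) + E{\left(71,-21 \right)} = \left(\left(-154\right)^{2} + 13964\right) + \left(78 + 71^{2}\right) = \left(23716 + 13964\right) + \left(78 + 5041\right) = 37680 + 5119 = 42799$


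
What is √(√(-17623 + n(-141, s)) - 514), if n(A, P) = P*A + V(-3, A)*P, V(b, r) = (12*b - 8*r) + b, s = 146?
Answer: √(-514 + 7*√2465) ≈ 12.902*I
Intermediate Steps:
V(b, r) = -8*r + 13*b (V(b, r) = (-8*r + 12*b) + b = -8*r + 13*b)
n(A, P) = A*P + P*(-39 - 8*A) (n(A, P) = P*A + (-8*A + 13*(-3))*P = A*P + (-8*A - 39)*P = A*P + (-39 - 8*A)*P = A*P + P*(-39 - 8*A))
√(√(-17623 + n(-141, s)) - 514) = √(√(-17623 - 1*146*(39 + 7*(-141))) - 514) = √(√(-17623 - 1*146*(39 - 987)) - 514) = √(√(-17623 - 1*146*(-948)) - 514) = √(√(-17623 + 138408) - 514) = √(√120785 - 514) = √(7*√2465 - 514) = √(-514 + 7*√2465)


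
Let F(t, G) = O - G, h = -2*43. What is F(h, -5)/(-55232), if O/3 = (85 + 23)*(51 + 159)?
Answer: -68045/55232 ≈ -1.2320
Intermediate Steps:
O = 68040 (O = 3*((85 + 23)*(51 + 159)) = 3*(108*210) = 3*22680 = 68040)
h = -86
F(t, G) = 68040 - G
F(h, -5)/(-55232) = (68040 - 1*(-5))/(-55232) = (68040 + 5)*(-1/55232) = 68045*(-1/55232) = -68045/55232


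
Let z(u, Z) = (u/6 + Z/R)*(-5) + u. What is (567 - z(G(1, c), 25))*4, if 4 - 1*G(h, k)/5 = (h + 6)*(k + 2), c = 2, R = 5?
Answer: 2448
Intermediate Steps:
G(h, k) = 20 - 5*(2 + k)*(6 + h) (G(h, k) = 20 - 5*(h + 6)*(k + 2) = 20 - 5*(6 + h)*(2 + k) = 20 - 5*(2 + k)*(6 + h))
z(u, Z) = -Z + u/6 (z(u, Z) = (u/6 + Z/5)*(-5) + u = (Z/5 + u/6)*(-5) + u = (-Z - 5*u/6) + u = -Z + u/6)
(567 - z(G(1, c), 25))*4 = (567 - (-1*25 + (-40 - 30*2 - 10*1 - 5*1*2)/6))*4 = (567 - (-25 + (-40 - 60 - 10 - 10)/6))*4 = (567 - (-25 + (⅙)*(-120)))*4 = (567 - (-25 - 20))*4 = (567 - 1*(-45))*4 = (567 + 45)*4 = 612*4 = 2448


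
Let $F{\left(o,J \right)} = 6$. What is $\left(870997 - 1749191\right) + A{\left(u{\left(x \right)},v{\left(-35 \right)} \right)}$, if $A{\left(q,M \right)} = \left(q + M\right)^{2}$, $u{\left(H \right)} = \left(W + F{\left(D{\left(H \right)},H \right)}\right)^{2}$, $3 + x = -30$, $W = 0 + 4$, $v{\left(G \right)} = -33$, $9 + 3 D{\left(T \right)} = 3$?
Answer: $-873705$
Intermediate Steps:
$D{\left(T \right)} = -2$ ($D{\left(T \right)} = -3 + \frac{1}{3} \cdot 3 = -3 + 1 = -2$)
$W = 4$
$x = -33$ ($x = -3 - 30 = -33$)
$u{\left(H \right)} = 100$ ($u{\left(H \right)} = \left(4 + 6\right)^{2} = 10^{2} = 100$)
$A{\left(q,M \right)} = \left(M + q\right)^{2}$
$\left(870997 - 1749191\right) + A{\left(u{\left(x \right)},v{\left(-35 \right)} \right)} = \left(870997 - 1749191\right) + \left(-33 + 100\right)^{2} = -878194 + 67^{2} = -878194 + 4489 = -873705$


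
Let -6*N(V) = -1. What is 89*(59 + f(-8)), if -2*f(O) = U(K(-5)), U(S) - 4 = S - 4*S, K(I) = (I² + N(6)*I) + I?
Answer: 30527/4 ≈ 7631.8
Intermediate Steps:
N(V) = ⅙ (N(V) = -⅙*(-1) = ⅙)
K(I) = I² + 7*I/6 (K(I) = (I² + I/6) + I = I² + 7*I/6)
U(S) = 4 - 3*S (U(S) = 4 + (S - 4*S) = 4 - 3*S)
f(O) = 107/4 (f(O) = -(4 - (-5)*(7 + 6*(-5))/2)/2 = -(4 - (-5)*(7 - 30)/2)/2 = -(4 - (-5)*(-23)/2)/2 = -(4 - 3*115/6)/2 = -(4 - 115/2)/2 = -½*(-107/2) = 107/4)
89*(59 + f(-8)) = 89*(59 + 107/4) = 89*(343/4) = 30527/4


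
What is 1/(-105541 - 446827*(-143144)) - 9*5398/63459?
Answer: -426809954619765/557509631358592 ≈ -0.76556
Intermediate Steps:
1/(-105541 - 446827*(-143144)) - 9*5398/63459 = -1/143144/(-552368) - 48582*1/63459 = -1/552368*(-1/143144) - 5398/7051 = 1/79068164992 - 5398/7051 = -426809954619765/557509631358592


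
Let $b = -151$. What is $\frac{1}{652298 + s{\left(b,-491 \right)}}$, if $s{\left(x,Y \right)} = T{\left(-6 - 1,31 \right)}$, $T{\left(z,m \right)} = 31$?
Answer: $\frac{1}{652329} \approx 1.533 \cdot 10^{-6}$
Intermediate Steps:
$s{\left(x,Y \right)} = 31$
$\frac{1}{652298 + s{\left(b,-491 \right)}} = \frac{1}{652298 + 31} = \frac{1}{652329}$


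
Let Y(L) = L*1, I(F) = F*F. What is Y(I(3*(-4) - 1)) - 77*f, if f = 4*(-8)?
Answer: 2633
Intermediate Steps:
f = -32
I(F) = F**2
Y(L) = L
Y(I(3*(-4) - 1)) - 77*f = (3*(-4) - 1)**2 - 77*(-32) = (-12 - 1)**2 + 2464 = (-13)**2 + 2464 = 169 + 2464 = 2633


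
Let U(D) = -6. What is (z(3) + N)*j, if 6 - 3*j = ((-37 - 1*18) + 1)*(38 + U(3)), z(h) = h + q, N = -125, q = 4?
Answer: -68204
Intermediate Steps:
z(h) = 4 + h (z(h) = h + 4 = 4 + h)
j = 578 (j = 2 - ((-37 - 1*18) + 1)*(38 - 6)/3 = 2 - ((-37 - 18) + 1)*32/3 = 2 - (-55 + 1)*32/3 = 2 - (-18)*32 = 2 - 1/3*(-1728) = 2 + 576 = 578)
(z(3) + N)*j = ((4 + 3) - 125)*578 = (7 - 125)*578 = -118*578 = -68204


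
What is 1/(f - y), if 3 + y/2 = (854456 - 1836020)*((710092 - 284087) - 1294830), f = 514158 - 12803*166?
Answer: -1/1705616295734 ≈ -5.8630e-13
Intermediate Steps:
f = -1611140 (f = 514158 - 2125298 = -1611140)
y = 1705614684594 (y = -6 + 2*((854456 - 1836020)*((710092 - 284087) - 1294830)) = -6 + 2*(-981564*(426005 - 1294830)) = -6 + 2*(-981564*(-868825)) = -6 + 2*852807342300 = -6 + 1705614684600 = 1705614684594)
1/(f - y) = 1/(-1611140 - 1*1705614684594) = 1/(-1611140 - 1705614684594) = 1/(-1705616295734) = -1/1705616295734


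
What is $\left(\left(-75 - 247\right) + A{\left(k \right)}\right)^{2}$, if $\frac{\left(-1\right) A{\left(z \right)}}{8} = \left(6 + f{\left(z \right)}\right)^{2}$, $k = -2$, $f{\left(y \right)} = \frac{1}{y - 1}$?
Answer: $\frac{27144100}{81} \approx 3.3511 \cdot 10^{5}$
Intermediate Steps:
$f{\left(y \right)} = \frac{1}{-1 + y}$
$A{\left(z \right)} = - 8 \left(6 + \frac{1}{-1 + z}\right)^{2}$
$\left(\left(-75 - 247\right) + A{\left(k \right)}\right)^{2} = \left(\left(-75 - 247\right) - \frac{8 \left(-5 + 6 \left(-2\right)\right)^{2}}{\left(-1 - 2\right)^{2}}\right)^{2} = \left(\left(-75 - 247\right) - \frac{8 \left(-5 - 12\right)^{2}}{9}\right)^{2} = \left(-322 - \frac{8 \left(-17\right)^{2}}{9}\right)^{2} = \left(-322 - \frac{8}{9} \cdot 289\right)^{2} = \left(-322 - \frac{2312}{9}\right)^{2} = \left(- \frac{5210}{9}\right)^{2} = \frac{27144100}{81}$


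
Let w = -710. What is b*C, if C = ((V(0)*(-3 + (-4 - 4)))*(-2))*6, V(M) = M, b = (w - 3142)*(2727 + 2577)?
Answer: 0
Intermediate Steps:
b = -20431008 (b = (-710 - 3142)*(2727 + 2577) = -3852*5304 = -20431008)
C = 0 (C = ((0*(-3 + (-4 - 4)))*(-2))*6 = ((0*(-3 - 8))*(-2))*6 = ((0*(-11))*(-2))*6 = (0*(-2))*6 = 0*6 = 0)
b*C = -20431008*0 = 0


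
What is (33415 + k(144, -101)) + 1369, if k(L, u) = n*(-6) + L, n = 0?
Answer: 34928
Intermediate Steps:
k(L, u) = L (k(L, u) = 0*(-6) + L = 0 + L = L)
(33415 + k(144, -101)) + 1369 = (33415 + 144) + 1369 = 33559 + 1369 = 34928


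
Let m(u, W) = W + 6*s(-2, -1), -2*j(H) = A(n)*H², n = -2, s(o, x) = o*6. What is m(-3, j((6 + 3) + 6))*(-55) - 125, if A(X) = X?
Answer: -8540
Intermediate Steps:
s(o, x) = 6*o
j(H) = H² (j(H) = -(-1)*H² = H²)
m(u, W) = -72 + W (m(u, W) = W + 6*(6*(-2)) = W + 6*(-12) = W - 72 = -72 + W)
m(-3, j((6 + 3) + 6))*(-55) - 125 = (-72 + ((6 + 3) + 6)²)*(-55) - 125 = (-72 + (9 + 6)²)*(-55) - 125 = (-72 + 15²)*(-55) - 125 = (-72 + 225)*(-55) - 125 = 153*(-55) - 125 = -8415 - 125 = -8540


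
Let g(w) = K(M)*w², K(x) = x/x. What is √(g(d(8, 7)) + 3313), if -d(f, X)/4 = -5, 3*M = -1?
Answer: √3713 ≈ 60.934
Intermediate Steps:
M = -⅓ (M = (⅓)*(-1) = -⅓ ≈ -0.33333)
d(f, X) = 20 (d(f, X) = -4*(-5) = 20)
K(x) = 1
g(w) = w² (g(w) = 1*w² = w²)
√(g(d(8, 7)) + 3313) = √(20² + 3313) = √(400 + 3313) = √3713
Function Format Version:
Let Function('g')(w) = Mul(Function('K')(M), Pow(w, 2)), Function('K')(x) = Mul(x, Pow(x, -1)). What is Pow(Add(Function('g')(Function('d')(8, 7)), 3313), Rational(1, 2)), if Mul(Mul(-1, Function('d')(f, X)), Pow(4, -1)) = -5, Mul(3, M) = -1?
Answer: Pow(3713, Rational(1, 2)) ≈ 60.934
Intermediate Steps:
M = Rational(-1, 3) (M = Mul(Rational(1, 3), -1) = Rational(-1, 3) ≈ -0.33333)
Function('d')(f, X) = 20 (Function('d')(f, X) = Mul(-4, -5) = 20)
Function('K')(x) = 1
Function('g')(w) = Pow(w, 2) (Function('g')(w) = Mul(1, Pow(w, 2)) = Pow(w, 2))
Pow(Add(Function('g')(Function('d')(8, 7)), 3313), Rational(1, 2)) = Pow(Add(Pow(20, 2), 3313), Rational(1, 2)) = Pow(Add(400, 3313), Rational(1, 2)) = Pow(3713, Rational(1, 2))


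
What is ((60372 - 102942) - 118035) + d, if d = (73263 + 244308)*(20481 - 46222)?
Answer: -8174755716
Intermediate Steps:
d = -8174595111 (d = 317571*(-25741) = -8174595111)
((60372 - 102942) - 118035) + d = ((60372 - 102942) - 118035) - 8174595111 = (-42570 - 118035) - 8174595111 = -160605 - 8174595111 = -8174755716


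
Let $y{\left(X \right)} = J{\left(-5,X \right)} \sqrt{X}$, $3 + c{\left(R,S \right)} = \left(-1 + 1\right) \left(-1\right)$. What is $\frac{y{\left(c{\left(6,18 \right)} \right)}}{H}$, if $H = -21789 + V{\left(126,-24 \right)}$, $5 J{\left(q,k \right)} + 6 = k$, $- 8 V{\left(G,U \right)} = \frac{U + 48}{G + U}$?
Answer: $\frac{306 i \sqrt{3}}{3704135} \approx 0.00014309 i$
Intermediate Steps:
$V{\left(G,U \right)} = - \frac{48 + U}{8 \left(G + U\right)}$ ($V{\left(G,U \right)} = - \frac{\left(U + 48\right) \frac{1}{G + U}}{8} = - \frac{\left(48 + U\right) \frac{1}{G + U}}{8} = - \frac{\frac{1}{G + U} \left(48 + U\right)}{8} = - \frac{48 + U}{8 \left(G + U\right)}$)
$J{\left(q,k \right)} = - \frac{6}{5} + \frac{k}{5}$
$c{\left(R,S \right)} = -3$ ($c{\left(R,S \right)} = -3 + \left(-1 + 1\right) \left(-1\right) = -3 + 0 \left(-1\right) = -3 + 0 = -3$)
$y{\left(X \right)} = \sqrt{X} \left(- \frac{6}{5} + \frac{X}{5}\right)$ ($y{\left(X \right)} = \left(- \frac{6}{5} + \frac{X}{5}\right) \sqrt{X} = \sqrt{X} \left(- \frac{6}{5} + \frac{X}{5}\right)$)
$H = - \frac{740827}{34}$ ($H = -21789 + \frac{-6 - -3}{126 - 24} = -21789 + \frac{-6 + 3}{102} = -21789 + \frac{1}{102} \left(-3\right) = -21789 - \frac{1}{34} = - \frac{740827}{34} \approx -21789.0$)
$\frac{y{\left(c{\left(6,18 \right)} \right)}}{H} = \frac{\frac{1}{5} \sqrt{-3} \left(-6 - 3\right)}{- \frac{740827}{34}} = \frac{1}{5} i \sqrt{3} \left(-9\right) \left(- \frac{34}{740827}\right) = - \frac{9 i \sqrt{3}}{5} \left(- \frac{34}{740827}\right) = \frac{306 i \sqrt{3}}{3704135}$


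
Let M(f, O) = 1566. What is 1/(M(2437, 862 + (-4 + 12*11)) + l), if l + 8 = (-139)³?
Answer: -1/2684061 ≈ -3.7257e-7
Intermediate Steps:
l = -2685627 (l = -8 + (-139)³ = -8 - 2685619 = -2685627)
1/(M(2437, 862 + (-4 + 12*11)) + l) = 1/(1566 - 2685627) = 1/(-2684061) = -1/2684061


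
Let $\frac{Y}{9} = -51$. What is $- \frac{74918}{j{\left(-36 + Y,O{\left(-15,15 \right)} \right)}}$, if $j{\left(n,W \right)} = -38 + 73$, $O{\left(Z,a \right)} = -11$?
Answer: $- \frac{74918}{35} \approx -2140.5$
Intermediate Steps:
$Y = -459$ ($Y = 9 \left(-51\right) = -459$)
$j{\left(n,W \right)} = 35$
$- \frac{74918}{j{\left(-36 + Y,O{\left(-15,15 \right)} \right)}} = - \frac{74918}{35}$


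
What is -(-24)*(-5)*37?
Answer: -4440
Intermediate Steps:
-(-24)*(-5)*37 = -6*20*37 = -120*37 = -4440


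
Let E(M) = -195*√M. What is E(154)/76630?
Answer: -39*√154/15326 ≈ -0.031579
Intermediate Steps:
E(154)/76630 = -195*√154/76630 = -195*√154*(1/76630) = -39*√154/15326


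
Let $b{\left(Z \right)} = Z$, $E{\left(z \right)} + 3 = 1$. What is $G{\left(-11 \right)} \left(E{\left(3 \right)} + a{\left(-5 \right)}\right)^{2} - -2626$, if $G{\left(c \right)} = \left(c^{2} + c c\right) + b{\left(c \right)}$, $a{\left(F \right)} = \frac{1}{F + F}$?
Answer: $\frac{364471}{100} \approx 3644.7$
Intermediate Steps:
$E{\left(z \right)} = -2$ ($E{\left(z \right)} = -3 + 1 = -2$)
$a{\left(F \right)} = \frac{1}{2 F}$
$G{\left(c \right)} = c + 2 c^{2}$ ($G{\left(c \right)} = \left(c^{2} + c c\right) + c = \left(c^{2} + c^{2}\right) + c = 2 c^{2} + c = c + 2 c^{2}$)
$G{\left(-11 \right)} \left(E{\left(3 \right)} + a{\left(-5 \right)}\right)^{2} - -2626 = - 11 \left(1 + 2 \left(-11\right)\right) \left(-2 + \frac{1}{2 \left(-5\right)}\right)^{2} - -2626 = - 11 \left(1 - 22\right) \left(-2 + \frac{1}{2} \left(- \frac{1}{5}\right)\right)^{2} + 2626 = \left(-11\right) \left(-21\right) \left(-2 - \frac{1}{10}\right)^{2} + 2626 = 231 \left(- \frac{21}{10}\right)^{2} + 2626 = 231 \cdot \frac{441}{100} + 2626 = \frac{101871}{100} + 2626 = \frac{364471}{100}$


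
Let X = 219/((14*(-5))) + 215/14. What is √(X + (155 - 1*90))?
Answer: √94605/35 ≈ 8.7880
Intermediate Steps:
X = 428/35 (X = 219/(-70) + 215*(1/14) = 219*(-1/70) + 215/14 = -219/70 + 215/14 = 428/35 ≈ 12.229)
√(X + (155 - 1*90)) = √(428/35 + (155 - 1*90)) = √(428/35 + (155 - 90)) = √(428/35 + 65) = √(2703/35) = √94605/35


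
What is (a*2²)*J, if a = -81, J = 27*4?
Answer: -34992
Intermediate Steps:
J = 108
(a*2²)*J = -81*2²*108 = -81*4*108 = -324*108 = -34992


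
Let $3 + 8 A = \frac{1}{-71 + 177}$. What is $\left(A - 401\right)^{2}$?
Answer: $\frac{115848333225}{719104} \approx 1.611 \cdot 10^{5}$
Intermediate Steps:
$A = - \frac{317}{848}$ ($A = - \frac{3}{8} + \frac{1}{8 \left(-71 + 177\right)} = - \frac{3}{8} + \frac{1}{8 \cdot 106} = - \frac{3}{8} + \frac{1}{8} \cdot \frac{1}{106} = - \frac{3}{8} + \frac{1}{848} = - \frac{317}{848} \approx -0.37382$)
$\left(A - 401\right)^{2} = \left(- \frac{317}{848} - 401\right)^{2} = \left(- \frac{340365}{848}\right)^{2} = \frac{115848333225}{719104}$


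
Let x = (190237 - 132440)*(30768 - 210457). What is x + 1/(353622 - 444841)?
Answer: -947353568347128/91219 ≈ -1.0385e+10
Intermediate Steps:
x = -10385485133 (x = 57797*(-179689) = -10385485133)
x + 1/(353622 - 444841) = -10385485133 + 1/(353622 - 444841) = -10385485133 + 1/(-91219) = -10385485133 - 1/91219 = -947353568347128/91219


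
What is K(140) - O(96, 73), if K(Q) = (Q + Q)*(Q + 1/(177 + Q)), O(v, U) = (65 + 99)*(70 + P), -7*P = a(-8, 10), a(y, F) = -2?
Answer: 61408664/2219 ≈ 27674.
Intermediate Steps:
P = 2/7 (P = -⅐*(-2) = 2/7 ≈ 0.28571)
O(v, U) = 80688/7 (O(v, U) = (65 + 99)*(70 + 2/7) = 164*(492/7) = 80688/7)
K(Q) = 2*Q*(Q + 1/(177 + Q)) (K(Q) = (2*Q)*(Q + 1/(177 + Q)) = 2*Q*(Q + 1/(177 + Q)))
K(140) - O(96, 73) = 2*140*(1 + 140² + 177*140)/(177 + 140) - 1*80688/7 = 2*140*(1 + 19600 + 24780)/317 - 80688/7 = 2*140*(1/317)*44381 - 80688/7 = 12426680/317 - 80688/7 = 61408664/2219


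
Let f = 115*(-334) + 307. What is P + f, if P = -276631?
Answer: -314734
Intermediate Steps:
f = -38103 (f = -38410 + 307 = -38103)
P + f = -276631 - 38103 = -314734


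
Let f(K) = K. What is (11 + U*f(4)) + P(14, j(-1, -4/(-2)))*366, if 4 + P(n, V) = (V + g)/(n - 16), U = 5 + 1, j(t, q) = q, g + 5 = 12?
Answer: -3076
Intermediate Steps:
g = 7 (g = -5 + 12 = 7)
U = 6
P(n, V) = -4 + (7 + V)/(-16 + n) (P(n, V) = -4 + (V + 7)/(n - 16) = -4 + (7 + V)/(-16 + n))
(11 + U*f(4)) + P(14, j(-1, -4/(-2)))*366 = (11 + 6*4) + ((71 - 4/(-2) - 4*14)/(-16 + 14))*366 = (11 + 24) + ((71 - 4*(-1/2) - 56)/(-2))*366 = 35 - (71 + 2 - 56)/2*366 = 35 - 1/2*17*366 = 35 - 17/2*366 = 35 - 3111 = -3076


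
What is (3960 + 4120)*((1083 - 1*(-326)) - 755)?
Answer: 5284320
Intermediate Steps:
(3960 + 4120)*((1083 - 1*(-326)) - 755) = 8080*((1083 + 326) - 755) = 8080*(1409 - 755) = 8080*654 = 5284320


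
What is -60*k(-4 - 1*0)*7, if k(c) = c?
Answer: 1680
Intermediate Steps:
-60*k(-4 - 1*0)*7 = -60*(-4 - 1*0)*7 = -60*(-4 + 0)*7 = -60*(-4)*7 = 240*7 = 1680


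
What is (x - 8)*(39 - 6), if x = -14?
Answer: -726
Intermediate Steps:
(x - 8)*(39 - 6) = (-14 - 8)*(39 - 6) = -22*33 = -726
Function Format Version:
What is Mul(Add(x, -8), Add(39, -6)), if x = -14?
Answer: -726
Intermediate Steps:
Mul(Add(x, -8), Add(39, -6)) = Mul(Add(-14, -8), Add(39, -6)) = Mul(-22, 33) = -726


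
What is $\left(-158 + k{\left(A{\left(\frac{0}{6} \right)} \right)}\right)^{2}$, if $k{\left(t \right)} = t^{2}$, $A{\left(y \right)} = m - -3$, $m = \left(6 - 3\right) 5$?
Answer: $27556$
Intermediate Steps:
$m = 15$ ($m = 3 \cdot 5 = 15$)
$A{\left(y \right)} = 18$ ($A{\left(y \right)} = 15 - -3 = 15 + 3 = 18$)
$\left(-158 + k{\left(A{\left(\frac{0}{6} \right)} \right)}\right)^{2} = \left(-158 + 18^{2}\right)^{2} = \left(-158 + 324\right)^{2} = 166^{2} = 27556$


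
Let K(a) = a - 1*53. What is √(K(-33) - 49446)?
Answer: 2*I*√12383 ≈ 222.56*I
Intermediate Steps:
K(a) = -53 + a (K(a) = a - 53 = -53 + a)
√(K(-33) - 49446) = √((-53 - 33) - 49446) = √(-86 - 49446) = √(-49532) = 2*I*√12383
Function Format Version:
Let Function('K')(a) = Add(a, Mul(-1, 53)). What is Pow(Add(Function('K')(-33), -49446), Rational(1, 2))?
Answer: Mul(2, I, Pow(12383, Rational(1, 2))) ≈ Mul(222.56, I)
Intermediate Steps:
Function('K')(a) = Add(-53, a) (Function('K')(a) = Add(a, -53) = Add(-53, a))
Pow(Add(Function('K')(-33), -49446), Rational(1, 2)) = Pow(Add(Add(-53, -33), -49446), Rational(1, 2)) = Pow(Add(-86, -49446), Rational(1, 2)) = Pow(-49532, Rational(1, 2)) = Mul(2, I, Pow(12383, Rational(1, 2)))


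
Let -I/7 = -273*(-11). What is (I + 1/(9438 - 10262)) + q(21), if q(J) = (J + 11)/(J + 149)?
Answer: -1472297741/70040 ≈ -21021.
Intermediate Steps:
q(J) = (11 + J)/(149 + J)
I = -21021 (I = -(-1911)*(-11) = -7*3003 = -21021)
(I + 1/(9438 - 10262)) + q(21) = (-21021 + 1/(9438 - 10262)) + (11 + 21)/(149 + 21) = (-21021 + 1/(-824)) + 32/170 = (-21021 - 1/824) + (1/170)*32 = -17321305/824 + 16/85 = -1472297741/70040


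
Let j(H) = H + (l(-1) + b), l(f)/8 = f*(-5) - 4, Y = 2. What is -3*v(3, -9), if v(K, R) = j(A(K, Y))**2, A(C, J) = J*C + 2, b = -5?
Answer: -363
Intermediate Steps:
l(f) = -32 - 40*f (l(f) = 8*(f*(-5) - 4) = 8*(-5*f - 4) = 8*(-4 - 5*f) = -32 - 40*f)
A(C, J) = 2 + C*J (A(C, J) = C*J + 2 = 2 + C*J)
j(H) = 3 + H (j(H) = H + ((-32 - 40*(-1)) - 5) = H + ((-32 + 40) - 5) = H + (8 - 5) = H + 3 = 3 + H)
v(K, R) = (5 + 2*K)**2 (v(K, R) = (3 + (2 + K*2))**2 = (3 + (2 + 2*K))**2 = (5 + 2*K)**2)
-3*v(3, -9) = -3*(5 + 2*3)**2 = -3*(5 + 6)**2 = -3*11**2 = -3*121 = -363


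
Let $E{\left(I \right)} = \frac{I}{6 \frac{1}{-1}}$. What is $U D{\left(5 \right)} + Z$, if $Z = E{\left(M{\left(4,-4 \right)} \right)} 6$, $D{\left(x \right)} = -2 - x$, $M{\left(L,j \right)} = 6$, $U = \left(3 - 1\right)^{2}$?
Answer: $-34$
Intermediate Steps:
$U = 4$ ($U = 2^{2} = 4$)
$E{\left(I \right)} = - \frac{I}{6}$ ($E{\left(I \right)} = \frac{I}{6 \left(-1\right)} = \frac{I}{-6} = I \left(- \frac{1}{6}\right) = - \frac{I}{6}$)
$Z = -6$ ($Z = \left(- \frac{1}{6}\right) 6 \cdot 6 = \left(-1\right) 6 = -6$)
$U D{\left(5 \right)} + Z = 4 \left(-2 - 5\right) - 6 = 4 \left(-7\right) - 6 = -28 - 6 = -34$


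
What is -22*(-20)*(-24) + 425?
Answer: -10135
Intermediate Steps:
-22*(-20)*(-24) + 425 = 440*(-24) + 425 = -10560 + 425 = -10135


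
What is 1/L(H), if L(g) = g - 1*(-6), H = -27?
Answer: -1/21 ≈ -0.047619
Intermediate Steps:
L(g) = 6 + g (L(g) = g + 6 = 6 + g)
1/L(H) = 1/(6 - 27) = 1/(-21) = -1/21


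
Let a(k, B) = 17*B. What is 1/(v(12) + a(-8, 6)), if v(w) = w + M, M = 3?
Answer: 1/117 ≈ 0.0085470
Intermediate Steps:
v(w) = 3 + w (v(w) = w + 3 = 3 + w)
1/(v(12) + a(-8, 6)) = 1/((3 + 12) + 17*6) = 1/(15 + 102) = 1/117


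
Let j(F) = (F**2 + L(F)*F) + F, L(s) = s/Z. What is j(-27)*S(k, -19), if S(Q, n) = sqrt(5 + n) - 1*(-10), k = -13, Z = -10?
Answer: 6291 + 6291*I*sqrt(14)/10 ≈ 6291.0 + 2353.9*I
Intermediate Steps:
L(s) = -s/10 (L(s) = s/(-10) = s*(-1/10) = -s/10)
S(Q, n) = 10 + sqrt(5 + n) (S(Q, n) = sqrt(5 + n) + 10 = 10 + sqrt(5 + n))
j(F) = F + 9*F**2/10 (j(F) = (F**2 + (-F/10)*F) + F = (F**2 - F**2/10) + F = 9*F**2/10 + F = F + 9*F**2/10)
j(-27)*S(k, -19) = ((1/10)*(-27)*(10 + 9*(-27)))*(10 + sqrt(5 - 19)) = ((1/10)*(-27)*(10 - 243))*(10 + sqrt(-14)) = ((1/10)*(-27)*(-233))*(10 + I*sqrt(14)) = 6291*(10 + I*sqrt(14))/10 = 6291 + 6291*I*sqrt(14)/10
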